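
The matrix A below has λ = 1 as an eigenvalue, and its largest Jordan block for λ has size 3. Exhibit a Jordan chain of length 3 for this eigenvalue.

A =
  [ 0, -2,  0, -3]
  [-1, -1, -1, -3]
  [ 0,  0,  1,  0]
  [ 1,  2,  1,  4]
A Jordan chain for λ = 1 of length 3:
v_1 = (-1, -1, 0, 1)ᵀ
v_2 = (0, -1, 0, 1)ᵀ
v_3 = (0, 0, 1, 0)ᵀ

Let N = A − (1)·I. We want v_3 with N^3 v_3 = 0 but N^2 v_3 ≠ 0; then v_{j-1} := N · v_j for j = 3, …, 2.

Pick v_3 = (0, 0, 1, 0)ᵀ.
Then v_2 = N · v_3 = (0, -1, 0, 1)ᵀ.
Then v_1 = N · v_2 = (-1, -1, 0, 1)ᵀ.

Sanity check: (A − (1)·I) v_1 = (0, 0, 0, 0)ᵀ = 0. ✓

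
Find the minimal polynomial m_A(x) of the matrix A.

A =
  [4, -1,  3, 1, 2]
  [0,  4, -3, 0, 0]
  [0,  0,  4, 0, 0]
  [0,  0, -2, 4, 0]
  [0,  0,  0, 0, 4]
x^3 - 12*x^2 + 48*x - 64

The characteristic polynomial is χ_A(x) = (x - 4)^5, so the eigenvalues are known. The minimal polynomial is
  m_A(x) = Π_λ (x − λ)^{k_λ}
where k_λ is the size of the *largest* Jordan block for λ (equivalently, the smallest k with (A − λI)^k v = 0 for every generalised eigenvector v of λ).

  λ = 4: largest Jordan block has size 3, contributing (x − 4)^3

So m_A(x) = (x - 4)^3 = x^3 - 12*x^2 + 48*x - 64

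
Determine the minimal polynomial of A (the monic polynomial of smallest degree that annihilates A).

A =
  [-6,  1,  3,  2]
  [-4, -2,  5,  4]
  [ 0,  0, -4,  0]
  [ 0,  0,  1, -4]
x^3 + 12*x^2 + 48*x + 64

The characteristic polynomial is χ_A(x) = (x + 4)^4, so the eigenvalues are known. The minimal polynomial is
  m_A(x) = Π_λ (x − λ)^{k_λ}
where k_λ is the size of the *largest* Jordan block for λ (equivalently, the smallest k with (A − λI)^k v = 0 for every generalised eigenvector v of λ).

  λ = -4: largest Jordan block has size 3, contributing (x + 4)^3

So m_A(x) = (x + 4)^3 = x^3 + 12*x^2 + 48*x + 64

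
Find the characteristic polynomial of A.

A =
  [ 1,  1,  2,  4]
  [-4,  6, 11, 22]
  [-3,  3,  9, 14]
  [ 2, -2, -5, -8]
x^4 - 8*x^3 + 24*x^2 - 32*x + 16

Expanding det(x·I − A) (e.g. by cofactor expansion or by noting that A is similar to its Jordan form J, which has the same characteristic polynomial as A) gives
  χ_A(x) = x^4 - 8*x^3 + 24*x^2 - 32*x + 16
which factors as (x - 2)^4. The eigenvalues (with algebraic multiplicities) are λ = 2 with multiplicity 4.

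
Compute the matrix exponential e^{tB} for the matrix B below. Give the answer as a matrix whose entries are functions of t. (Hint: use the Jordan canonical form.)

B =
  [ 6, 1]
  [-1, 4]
e^{tB} =
  [t*exp(5*t) + exp(5*t), t*exp(5*t)]
  [-t*exp(5*t), -t*exp(5*t) + exp(5*t)]

Strategy: write B = P · J · P⁻¹ where J is a Jordan canonical form, so e^{tB} = P · e^{tJ} · P⁻¹, and e^{tJ} can be computed block-by-block.

B has Jordan form
J =
  [5, 1]
  [0, 5]
(up to reordering of blocks).

Per-block formulas:
  For a 2×2 Jordan block J_2(5): exp(t · J_2(5)) = e^(5t)·(I + t·N), where N is the 2×2 nilpotent shift.

After assembling e^{tJ} and conjugating by P, we get:

e^{tB} =
  [t*exp(5*t) + exp(5*t), t*exp(5*t)]
  [-t*exp(5*t), -t*exp(5*t) + exp(5*t)]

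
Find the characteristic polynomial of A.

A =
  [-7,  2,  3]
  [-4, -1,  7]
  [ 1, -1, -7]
x^3 + 15*x^2 + 75*x + 125

Expanding det(x·I − A) (e.g. by cofactor expansion or by noting that A is similar to its Jordan form J, which has the same characteristic polynomial as A) gives
  χ_A(x) = x^3 + 15*x^2 + 75*x + 125
which factors as (x + 5)^3. The eigenvalues (with algebraic multiplicities) are λ = -5 with multiplicity 3.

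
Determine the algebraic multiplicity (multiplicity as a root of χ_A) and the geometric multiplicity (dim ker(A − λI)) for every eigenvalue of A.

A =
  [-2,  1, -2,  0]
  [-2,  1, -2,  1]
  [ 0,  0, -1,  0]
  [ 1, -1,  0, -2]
λ = -1: alg = 4, geom = 2

Step 1 — factor the characteristic polynomial to read off the algebraic multiplicities:
  χ_A(x) = (x + 1)^4

Step 2 — compute geometric multiplicities via the rank-nullity identity g(λ) = n − rank(A − λI):
  rank(A − (-1)·I) = 2, so dim ker(A − (-1)·I) = n − 2 = 2

Summary:
  λ = -1: algebraic multiplicity = 4, geometric multiplicity = 2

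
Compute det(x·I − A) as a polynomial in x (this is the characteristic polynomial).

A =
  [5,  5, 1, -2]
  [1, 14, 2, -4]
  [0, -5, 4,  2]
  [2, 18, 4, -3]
x^4 - 20*x^3 + 150*x^2 - 500*x + 625

Expanding det(x·I − A) (e.g. by cofactor expansion or by noting that A is similar to its Jordan form J, which has the same characteristic polynomial as A) gives
  χ_A(x) = x^4 - 20*x^3 + 150*x^2 - 500*x + 625
which factors as (x - 5)^4. The eigenvalues (with algebraic multiplicities) are λ = 5 with multiplicity 4.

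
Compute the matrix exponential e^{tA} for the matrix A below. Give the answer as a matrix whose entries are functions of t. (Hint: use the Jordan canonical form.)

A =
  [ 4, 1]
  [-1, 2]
e^{tA} =
  [t*exp(3*t) + exp(3*t), t*exp(3*t)]
  [-t*exp(3*t), -t*exp(3*t) + exp(3*t)]

Strategy: write A = P · J · P⁻¹ where J is a Jordan canonical form, so e^{tA} = P · e^{tJ} · P⁻¹, and e^{tJ} can be computed block-by-block.

A has Jordan form
J =
  [3, 1]
  [0, 3]
(up to reordering of blocks).

Per-block formulas:
  For a 2×2 Jordan block J_2(3): exp(t · J_2(3)) = e^(3t)·(I + t·N), where N is the 2×2 nilpotent shift.

After assembling e^{tJ} and conjugating by P, we get:

e^{tA} =
  [t*exp(3*t) + exp(3*t), t*exp(3*t)]
  [-t*exp(3*t), -t*exp(3*t) + exp(3*t)]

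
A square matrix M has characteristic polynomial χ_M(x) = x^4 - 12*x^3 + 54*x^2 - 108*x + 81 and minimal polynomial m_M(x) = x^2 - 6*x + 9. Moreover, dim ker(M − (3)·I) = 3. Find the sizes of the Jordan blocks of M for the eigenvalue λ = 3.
Block sizes for λ = 3: [2, 1, 1]

Step 1 — from the characteristic polynomial, algebraic multiplicity of λ = 3 is 4. From dim ker(M − (3)·I) = 3, there are exactly 3 Jordan blocks for λ = 3.
Step 2 — from the minimal polynomial, the factor (x − 3)^2 tells us the largest block for λ = 3 has size 2.
Step 3 — with total size 4, 3 blocks, and largest block 2, the block sizes (in nonincreasing order) are [2, 1, 1].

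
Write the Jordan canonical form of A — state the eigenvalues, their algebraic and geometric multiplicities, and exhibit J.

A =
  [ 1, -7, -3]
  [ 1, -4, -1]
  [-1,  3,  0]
J_3(-1)

The characteristic polynomial is
  det(x·I − A) = x^3 + 3*x^2 + 3*x + 1 = (x + 1)^3

Eigenvalues and multiplicities (the geometric multiplicity of λ is n − rank(A − λI), which equals the number of Jordan blocks for λ):
  λ = -1: algebraic multiplicity = 3, geometric multiplicity = 1

Determining the block sizes for each eigenvalue:
  λ = -1: one block (gm = 1), so the single block has size am = 3 → block sizes [3]

Assembling the blocks gives a Jordan form
J =
  [-1,  1,  0]
  [ 0, -1,  1]
  [ 0,  0, -1]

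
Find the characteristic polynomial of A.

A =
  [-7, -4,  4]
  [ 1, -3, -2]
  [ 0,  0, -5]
x^3 + 15*x^2 + 75*x + 125

Expanding det(x·I − A) (e.g. by cofactor expansion or by noting that A is similar to its Jordan form J, which has the same characteristic polynomial as A) gives
  χ_A(x) = x^3 + 15*x^2 + 75*x + 125
which factors as (x + 5)^3. The eigenvalues (with algebraic multiplicities) are λ = -5 with multiplicity 3.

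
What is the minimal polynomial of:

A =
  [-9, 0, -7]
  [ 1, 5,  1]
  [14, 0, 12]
x^3 - 8*x^2 + 5*x + 50

The characteristic polynomial is χ_A(x) = (x - 5)^2*(x + 2), so the eigenvalues are known. The minimal polynomial is
  m_A(x) = Π_λ (x − λ)^{k_λ}
where k_λ is the size of the *largest* Jordan block for λ (equivalently, the smallest k with (A − λI)^k v = 0 for every generalised eigenvector v of λ).

  λ = -2: largest Jordan block has size 1, contributing (x + 2)
  λ = 5: largest Jordan block has size 2, contributing (x − 5)^2

So m_A(x) = (x - 5)^2*(x + 2) = x^3 - 8*x^2 + 5*x + 50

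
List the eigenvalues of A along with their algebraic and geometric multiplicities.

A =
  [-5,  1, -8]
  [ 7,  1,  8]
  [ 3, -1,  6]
λ = -2: alg = 1, geom = 1; λ = 2: alg = 2, geom = 1

Step 1 — factor the characteristic polynomial to read off the algebraic multiplicities:
  χ_A(x) = (x - 2)^2*(x + 2)

Step 2 — compute geometric multiplicities via the rank-nullity identity g(λ) = n − rank(A − λI):
  rank(A − (-2)·I) = 2, so dim ker(A − (-2)·I) = n − 2 = 1
  rank(A − (2)·I) = 2, so dim ker(A − (2)·I) = n − 2 = 1

Summary:
  λ = -2: algebraic multiplicity = 1, geometric multiplicity = 1
  λ = 2: algebraic multiplicity = 2, geometric multiplicity = 1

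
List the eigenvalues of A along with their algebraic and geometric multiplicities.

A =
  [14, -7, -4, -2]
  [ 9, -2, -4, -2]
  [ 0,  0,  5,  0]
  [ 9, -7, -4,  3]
λ = 5: alg = 4, geom = 3

Step 1 — factor the characteristic polynomial to read off the algebraic multiplicities:
  χ_A(x) = (x - 5)^4

Step 2 — compute geometric multiplicities via the rank-nullity identity g(λ) = n − rank(A − λI):
  rank(A − (5)·I) = 1, so dim ker(A − (5)·I) = n − 1 = 3

Summary:
  λ = 5: algebraic multiplicity = 4, geometric multiplicity = 3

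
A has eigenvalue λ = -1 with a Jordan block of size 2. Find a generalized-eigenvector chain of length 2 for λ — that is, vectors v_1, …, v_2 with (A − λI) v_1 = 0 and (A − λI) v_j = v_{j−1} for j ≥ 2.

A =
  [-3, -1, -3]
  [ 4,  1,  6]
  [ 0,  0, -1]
A Jordan chain for λ = -1 of length 2:
v_1 = (-2, 4, 0)ᵀ
v_2 = (1, 0, 0)ᵀ

Let N = A − (-1)·I. We want v_2 with N^2 v_2 = 0 but N^1 v_2 ≠ 0; then v_{j-1} := N · v_j for j = 2, …, 2.

Pick v_2 = (1, 0, 0)ᵀ.
Then v_1 = N · v_2 = (-2, 4, 0)ᵀ.

Sanity check: (A − (-1)·I) v_1 = (0, 0, 0)ᵀ = 0. ✓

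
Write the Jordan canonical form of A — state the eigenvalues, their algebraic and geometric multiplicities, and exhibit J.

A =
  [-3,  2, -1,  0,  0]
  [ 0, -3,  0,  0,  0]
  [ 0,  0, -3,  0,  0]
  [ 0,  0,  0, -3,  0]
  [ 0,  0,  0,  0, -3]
J_2(-3) ⊕ J_1(-3) ⊕ J_1(-3) ⊕ J_1(-3)

The characteristic polynomial is
  det(x·I − A) = x^5 + 15*x^4 + 90*x^3 + 270*x^2 + 405*x + 243 = (x + 3)^5

Eigenvalues and multiplicities (the geometric multiplicity of λ is n − rank(A − λI), which equals the number of Jordan blocks for λ):
  λ = -3: algebraic multiplicity = 5, geometric multiplicity = 4

Determining the block sizes for each eigenvalue:
  λ = -3: 4 blocks summing to 5 forces exactly one block of size 2 and the rest size 1 → block sizes [2, 1, 1, 1]

Assembling the blocks gives a Jordan form
J =
  [-3,  1,  0,  0,  0]
  [ 0, -3,  0,  0,  0]
  [ 0,  0, -3,  0,  0]
  [ 0,  0,  0, -3,  0]
  [ 0,  0,  0,  0, -3]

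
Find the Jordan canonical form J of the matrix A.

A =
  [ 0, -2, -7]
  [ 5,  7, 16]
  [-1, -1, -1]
J_3(2)

The characteristic polynomial is
  det(x·I − A) = x^3 - 6*x^2 + 12*x - 8 = (x - 2)^3

Eigenvalues and multiplicities (the geometric multiplicity of λ is n − rank(A − λI), which equals the number of Jordan blocks for λ):
  λ = 2: algebraic multiplicity = 3, geometric multiplicity = 1

Determining the block sizes for each eigenvalue:
  λ = 2: one block (gm = 1), so the single block has size am = 3 → block sizes [3]

Assembling the blocks gives a Jordan form
J =
  [2, 1, 0]
  [0, 2, 1]
  [0, 0, 2]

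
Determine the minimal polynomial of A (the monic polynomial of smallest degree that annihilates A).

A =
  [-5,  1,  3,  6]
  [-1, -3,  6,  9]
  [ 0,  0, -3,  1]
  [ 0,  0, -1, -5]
x^2 + 8*x + 16

The characteristic polynomial is χ_A(x) = (x + 4)^4, so the eigenvalues are known. The minimal polynomial is
  m_A(x) = Π_λ (x − λ)^{k_λ}
where k_λ is the size of the *largest* Jordan block for λ (equivalently, the smallest k with (A − λI)^k v = 0 for every generalised eigenvector v of λ).

  λ = -4: largest Jordan block has size 2, contributing (x + 4)^2

So m_A(x) = (x + 4)^2 = x^2 + 8*x + 16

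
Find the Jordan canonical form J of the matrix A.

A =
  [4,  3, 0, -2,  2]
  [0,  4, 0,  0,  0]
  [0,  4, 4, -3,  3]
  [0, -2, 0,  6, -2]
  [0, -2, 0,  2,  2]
J_2(4) ⊕ J_2(4) ⊕ J_1(4)

The characteristic polynomial is
  det(x·I − A) = x^5 - 20*x^4 + 160*x^3 - 640*x^2 + 1280*x - 1024 = (x - 4)^5

Eigenvalues and multiplicities (the geometric multiplicity of λ is n − rank(A − λI), which equals the number of Jordan blocks for λ):
  λ = 4: algebraic multiplicity = 5, geometric multiplicity = 3

Determining the block sizes for each eigenvalue:
  λ = 4: with am = 5 and gm = 3, the partition is not yet determined (e.g. several partitions of 5 into 3 parts exist). Let N = A − (4)·I. Computing rank(N^1) = 2, rank(N^2) = 0; the number of blocks of size ≥ j is rank(N^{j−1}) − rank(N^j), giving [3, 2]. So we have 2 block(s) of size 2, 1 block(s) of size 1 → block sizes [2, 2, 1]

Assembling the blocks gives a Jordan form
J =
  [4, 1, 0, 0, 0]
  [0, 4, 0, 0, 0]
  [0, 0, 4, 1, 0]
  [0, 0, 0, 4, 0]
  [0, 0, 0, 0, 4]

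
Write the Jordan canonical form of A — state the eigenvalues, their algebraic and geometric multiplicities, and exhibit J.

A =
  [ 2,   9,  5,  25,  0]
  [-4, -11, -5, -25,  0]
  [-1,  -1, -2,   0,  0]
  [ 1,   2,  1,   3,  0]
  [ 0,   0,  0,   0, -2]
J_2(-2) ⊕ J_2(-2) ⊕ J_1(-2)

The characteristic polynomial is
  det(x·I − A) = x^5 + 10*x^4 + 40*x^3 + 80*x^2 + 80*x + 32 = (x + 2)^5

Eigenvalues and multiplicities (the geometric multiplicity of λ is n − rank(A − λI), which equals the number of Jordan blocks for λ):
  λ = -2: algebraic multiplicity = 5, geometric multiplicity = 3

Determining the block sizes for each eigenvalue:
  λ = -2: with am = 5 and gm = 3, the partition is not yet determined (e.g. several partitions of 5 into 3 parts exist). Let N = A − (-2)·I. Computing rank(N^1) = 2, rank(N^2) = 0; the number of blocks of size ≥ j is rank(N^{j−1}) − rank(N^j), giving [3, 2]. So we have 2 block(s) of size 2, 1 block(s) of size 1 → block sizes [2, 2, 1]

Assembling the blocks gives a Jordan form
J =
  [-2,  1,  0,  0,  0]
  [ 0, -2,  0,  0,  0]
  [ 0,  0, -2,  1,  0]
  [ 0,  0,  0, -2,  0]
  [ 0,  0,  0,  0, -2]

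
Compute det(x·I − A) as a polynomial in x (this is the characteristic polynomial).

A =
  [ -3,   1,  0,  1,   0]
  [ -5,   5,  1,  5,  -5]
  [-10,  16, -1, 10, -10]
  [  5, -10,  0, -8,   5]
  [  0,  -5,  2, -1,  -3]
x^5 + 10*x^4 + 30*x^3 - 135*x - 162

Expanding det(x·I − A) (e.g. by cofactor expansion or by noting that A is similar to its Jordan form J, which has the same characteristic polynomial as A) gives
  χ_A(x) = x^5 + 10*x^4 + 30*x^3 - 135*x - 162
which factors as (x - 2)*(x + 3)^4. The eigenvalues (with algebraic multiplicities) are λ = -3 with multiplicity 4, λ = 2 with multiplicity 1.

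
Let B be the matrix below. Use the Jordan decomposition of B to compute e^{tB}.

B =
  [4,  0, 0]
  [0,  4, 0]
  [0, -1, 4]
e^{tB} =
  [exp(4*t), 0, 0]
  [0, exp(4*t), 0]
  [0, -t*exp(4*t), exp(4*t)]

Strategy: write B = P · J · P⁻¹ where J is a Jordan canonical form, so e^{tB} = P · e^{tJ} · P⁻¹, and e^{tJ} can be computed block-by-block.

B has Jordan form
J =
  [4, 1, 0]
  [0, 4, 0]
  [0, 0, 4]
(up to reordering of blocks).

Per-block formulas:
  For a 2×2 Jordan block J_2(4): exp(t · J_2(4)) = e^(4t)·(I + t·N), where N is the 2×2 nilpotent shift.
  For a 1×1 block at λ = 4: exp(t · [4]) = [e^(4t)].

After assembling e^{tJ} and conjugating by P, we get:

e^{tB} =
  [exp(4*t), 0, 0]
  [0, exp(4*t), 0]
  [0, -t*exp(4*t), exp(4*t)]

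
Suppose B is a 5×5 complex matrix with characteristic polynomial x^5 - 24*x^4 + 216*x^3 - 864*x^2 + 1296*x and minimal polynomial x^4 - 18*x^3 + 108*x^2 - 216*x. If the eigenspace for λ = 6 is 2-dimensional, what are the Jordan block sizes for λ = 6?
Block sizes for λ = 6: [3, 1]

Step 1 — from the characteristic polynomial, algebraic multiplicity of λ = 6 is 4. From dim ker(B − (6)·I) = 2, there are exactly 2 Jordan blocks for λ = 6.
Step 2 — from the minimal polynomial, the factor (x − 6)^3 tells us the largest block for λ = 6 has size 3.
Step 3 — with total size 4, 2 blocks, and largest block 3, the block sizes (in nonincreasing order) are [3, 1].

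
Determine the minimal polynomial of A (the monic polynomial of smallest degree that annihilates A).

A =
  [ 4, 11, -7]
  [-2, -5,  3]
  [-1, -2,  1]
x^3

The characteristic polynomial is χ_A(x) = x^3, so the eigenvalues are known. The minimal polynomial is
  m_A(x) = Π_λ (x − λ)^{k_λ}
where k_λ is the size of the *largest* Jordan block for λ (equivalently, the smallest k with (A − λI)^k v = 0 for every generalised eigenvector v of λ).

  λ = 0: largest Jordan block has size 3, contributing (x − 0)^3

So m_A(x) = x^3 = x^3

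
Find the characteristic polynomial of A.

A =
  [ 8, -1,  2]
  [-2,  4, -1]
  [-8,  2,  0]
x^3 - 12*x^2 + 48*x - 64

Expanding det(x·I − A) (e.g. by cofactor expansion or by noting that A is similar to its Jordan form J, which has the same characteristic polynomial as A) gives
  χ_A(x) = x^3 - 12*x^2 + 48*x - 64
which factors as (x - 4)^3. The eigenvalues (with algebraic multiplicities) are λ = 4 with multiplicity 3.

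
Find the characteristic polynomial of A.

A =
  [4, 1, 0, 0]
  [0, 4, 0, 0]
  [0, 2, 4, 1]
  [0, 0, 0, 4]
x^4 - 16*x^3 + 96*x^2 - 256*x + 256

Expanding det(x·I − A) (e.g. by cofactor expansion or by noting that A is similar to its Jordan form J, which has the same characteristic polynomial as A) gives
  χ_A(x) = x^4 - 16*x^3 + 96*x^2 - 256*x + 256
which factors as (x - 4)^4. The eigenvalues (with algebraic multiplicities) are λ = 4 with multiplicity 4.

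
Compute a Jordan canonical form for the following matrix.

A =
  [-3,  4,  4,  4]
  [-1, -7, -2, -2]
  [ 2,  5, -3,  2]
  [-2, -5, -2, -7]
J_3(-5) ⊕ J_1(-5)

The characteristic polynomial is
  det(x·I − A) = x^4 + 20*x^3 + 150*x^2 + 500*x + 625 = (x + 5)^4

Eigenvalues and multiplicities (the geometric multiplicity of λ is n − rank(A − λI), which equals the number of Jordan blocks for λ):
  λ = -5: algebraic multiplicity = 4, geometric multiplicity = 2

Determining the block sizes for each eigenvalue:
  λ = -5: with am = 4 and gm = 2, the partition is not yet determined (e.g. several partitions of 4 into 2 parts exist). Let N = A − (-5)·I. Computing rank(N^1) = 2, rank(N^2) = 1, rank(N^3) = 0; the number of blocks of size ≥ j is rank(N^{j−1}) − rank(N^j), giving [2, 1, 1]. So we have 1 block(s) of size 3, 1 block(s) of size 1 → block sizes [3, 1]

Assembling the blocks gives a Jordan form
J =
  [-5,  1,  0,  0]
  [ 0, -5,  1,  0]
  [ 0,  0, -5,  0]
  [ 0,  0,  0, -5]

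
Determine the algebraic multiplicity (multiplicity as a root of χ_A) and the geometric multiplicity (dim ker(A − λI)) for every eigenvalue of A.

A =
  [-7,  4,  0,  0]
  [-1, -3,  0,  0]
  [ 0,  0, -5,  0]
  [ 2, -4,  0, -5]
λ = -5: alg = 4, geom = 3

Step 1 — factor the characteristic polynomial to read off the algebraic multiplicities:
  χ_A(x) = (x + 5)^4

Step 2 — compute geometric multiplicities via the rank-nullity identity g(λ) = n − rank(A − λI):
  rank(A − (-5)·I) = 1, so dim ker(A − (-5)·I) = n − 1 = 3

Summary:
  λ = -5: algebraic multiplicity = 4, geometric multiplicity = 3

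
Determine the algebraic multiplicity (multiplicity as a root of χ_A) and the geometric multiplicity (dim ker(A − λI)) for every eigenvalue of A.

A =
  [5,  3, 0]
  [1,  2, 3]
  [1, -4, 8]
λ = 5: alg = 3, geom = 1

Step 1 — factor the characteristic polynomial to read off the algebraic multiplicities:
  χ_A(x) = (x - 5)^3

Step 2 — compute geometric multiplicities via the rank-nullity identity g(λ) = n − rank(A − λI):
  rank(A − (5)·I) = 2, so dim ker(A − (5)·I) = n − 2 = 1

Summary:
  λ = 5: algebraic multiplicity = 3, geometric multiplicity = 1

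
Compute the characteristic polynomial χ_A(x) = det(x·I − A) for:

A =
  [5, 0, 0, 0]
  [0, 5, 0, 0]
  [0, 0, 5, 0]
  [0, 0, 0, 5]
x^4 - 20*x^3 + 150*x^2 - 500*x + 625

Expanding det(x·I − A) (e.g. by cofactor expansion or by noting that A is similar to its Jordan form J, which has the same characteristic polynomial as A) gives
  χ_A(x) = x^4 - 20*x^3 + 150*x^2 - 500*x + 625
which factors as (x - 5)^4. The eigenvalues (with algebraic multiplicities) are λ = 5 with multiplicity 4.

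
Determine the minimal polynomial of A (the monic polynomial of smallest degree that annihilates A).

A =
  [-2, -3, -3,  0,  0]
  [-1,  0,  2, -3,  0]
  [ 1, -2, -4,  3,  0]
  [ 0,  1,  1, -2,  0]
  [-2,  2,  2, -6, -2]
x^2 + 4*x + 4

The characteristic polynomial is χ_A(x) = (x + 2)^5, so the eigenvalues are known. The minimal polynomial is
  m_A(x) = Π_λ (x − λ)^{k_λ}
where k_λ is the size of the *largest* Jordan block for λ (equivalently, the smallest k with (A − λI)^k v = 0 for every generalised eigenvector v of λ).

  λ = -2: largest Jordan block has size 2, contributing (x + 2)^2

So m_A(x) = (x + 2)^2 = x^2 + 4*x + 4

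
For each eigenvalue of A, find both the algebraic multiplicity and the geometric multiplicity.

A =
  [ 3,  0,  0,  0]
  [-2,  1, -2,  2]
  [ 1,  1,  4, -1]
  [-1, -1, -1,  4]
λ = 3: alg = 4, geom = 3

Step 1 — factor the characteristic polynomial to read off the algebraic multiplicities:
  χ_A(x) = (x - 3)^4

Step 2 — compute geometric multiplicities via the rank-nullity identity g(λ) = n − rank(A − λI):
  rank(A − (3)·I) = 1, so dim ker(A − (3)·I) = n − 1 = 3

Summary:
  λ = 3: algebraic multiplicity = 4, geometric multiplicity = 3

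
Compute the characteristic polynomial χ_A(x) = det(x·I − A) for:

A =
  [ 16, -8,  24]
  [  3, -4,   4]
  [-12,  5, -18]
x^3 + 6*x^2 + 12*x + 8

Expanding det(x·I − A) (e.g. by cofactor expansion or by noting that A is similar to its Jordan form J, which has the same characteristic polynomial as A) gives
  χ_A(x) = x^3 + 6*x^2 + 12*x + 8
which factors as (x + 2)^3. The eigenvalues (with algebraic multiplicities) are λ = -2 with multiplicity 3.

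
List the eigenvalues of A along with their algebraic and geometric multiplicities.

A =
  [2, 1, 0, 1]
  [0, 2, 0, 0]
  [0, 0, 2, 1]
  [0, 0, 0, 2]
λ = 2: alg = 4, geom = 2

Step 1 — factor the characteristic polynomial to read off the algebraic multiplicities:
  χ_A(x) = (x - 2)^4

Step 2 — compute geometric multiplicities via the rank-nullity identity g(λ) = n − rank(A − λI):
  rank(A − (2)·I) = 2, so dim ker(A − (2)·I) = n − 2 = 2

Summary:
  λ = 2: algebraic multiplicity = 4, geometric multiplicity = 2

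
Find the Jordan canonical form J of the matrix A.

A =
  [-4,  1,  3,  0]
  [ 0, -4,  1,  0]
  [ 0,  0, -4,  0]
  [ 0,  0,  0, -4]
J_3(-4) ⊕ J_1(-4)

The characteristic polynomial is
  det(x·I − A) = x^4 + 16*x^3 + 96*x^2 + 256*x + 256 = (x + 4)^4

Eigenvalues and multiplicities (the geometric multiplicity of λ is n − rank(A − λI), which equals the number of Jordan blocks for λ):
  λ = -4: algebraic multiplicity = 4, geometric multiplicity = 2

Determining the block sizes for each eigenvalue:
  λ = -4: with am = 4 and gm = 2, the partition is not yet determined (e.g. several partitions of 4 into 2 parts exist). Let N = A − (-4)·I. Computing rank(N^1) = 2, rank(N^2) = 1, rank(N^3) = 0; the number of blocks of size ≥ j is rank(N^{j−1}) − rank(N^j), giving [2, 1, 1]. So we have 1 block(s) of size 3, 1 block(s) of size 1 → block sizes [3, 1]

Assembling the blocks gives a Jordan form
J =
  [-4,  1,  0,  0]
  [ 0, -4,  1,  0]
  [ 0,  0, -4,  0]
  [ 0,  0,  0, -4]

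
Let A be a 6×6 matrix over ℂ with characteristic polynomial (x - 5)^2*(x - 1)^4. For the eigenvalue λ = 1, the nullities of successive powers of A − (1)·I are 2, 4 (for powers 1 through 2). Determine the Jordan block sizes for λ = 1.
Block sizes for λ = 1: [2, 2]

From the dimensions of kernels of powers, the number of Jordan blocks of size at least j is d_j − d_{j−1} where d_j = dim ker(N^j) (with d_0 = 0). Computing the differences gives [2, 2].
The number of blocks of size exactly k is (#blocks of size ≥ k) − (#blocks of size ≥ k + 1), so the partition is: 2 block(s) of size 2.
In nonincreasing order the block sizes are [2, 2].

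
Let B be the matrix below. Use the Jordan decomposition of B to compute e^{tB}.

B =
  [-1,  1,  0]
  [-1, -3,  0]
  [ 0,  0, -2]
e^{tB} =
  [t*exp(-2*t) + exp(-2*t), t*exp(-2*t), 0]
  [-t*exp(-2*t), -t*exp(-2*t) + exp(-2*t), 0]
  [0, 0, exp(-2*t)]

Strategy: write B = P · J · P⁻¹ where J is a Jordan canonical form, so e^{tB} = P · e^{tJ} · P⁻¹, and e^{tJ} can be computed block-by-block.

B has Jordan form
J =
  [-2,  1,  0]
  [ 0, -2,  0]
  [ 0,  0, -2]
(up to reordering of blocks).

Per-block formulas:
  For a 1×1 block at λ = -2: exp(t · [-2]) = [e^(-2t)].
  For a 2×2 Jordan block J_2(-2): exp(t · J_2(-2)) = e^(-2t)·(I + t·N), where N is the 2×2 nilpotent shift.

After assembling e^{tJ} and conjugating by P, we get:

e^{tB} =
  [t*exp(-2*t) + exp(-2*t), t*exp(-2*t), 0]
  [-t*exp(-2*t), -t*exp(-2*t) + exp(-2*t), 0]
  [0, 0, exp(-2*t)]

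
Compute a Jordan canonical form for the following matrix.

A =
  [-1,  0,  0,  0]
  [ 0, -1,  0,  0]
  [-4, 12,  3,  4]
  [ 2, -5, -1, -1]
J_1(-1) ⊕ J_1(-1) ⊕ J_2(1)

The characteristic polynomial is
  det(x·I − A) = x^4 - 2*x^2 + 1 = (x - 1)^2*(x + 1)^2

Eigenvalues and multiplicities (the geometric multiplicity of λ is n − rank(A − λI), which equals the number of Jordan blocks for λ):
  λ = -1: algebraic multiplicity = 2, geometric multiplicity = 2
  λ = 1: algebraic multiplicity = 2, geometric multiplicity = 1

Determining the block sizes for each eigenvalue:
  λ = -1: gm = am = 2, so every block has size 1 → block sizes [1, 1]
  λ = 1: one block (gm = 1), so the single block has size am = 2 → block sizes [2]

Assembling the blocks gives a Jordan form
J =
  [-1,  0, 0, 0]
  [ 0, -1, 0, 0]
  [ 0,  0, 1, 1]
  [ 0,  0, 0, 1]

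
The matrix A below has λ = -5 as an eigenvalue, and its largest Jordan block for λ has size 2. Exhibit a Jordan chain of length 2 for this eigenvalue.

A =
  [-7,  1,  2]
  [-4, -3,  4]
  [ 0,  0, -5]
A Jordan chain for λ = -5 of length 2:
v_1 = (-2, -4, 0)ᵀ
v_2 = (1, 0, 0)ᵀ

Let N = A − (-5)·I. We want v_2 with N^2 v_2 = 0 but N^1 v_2 ≠ 0; then v_{j-1} := N · v_j for j = 2, …, 2.

Pick v_2 = (1, 0, 0)ᵀ.
Then v_1 = N · v_2 = (-2, -4, 0)ᵀ.

Sanity check: (A − (-5)·I) v_1 = (0, 0, 0)ᵀ = 0. ✓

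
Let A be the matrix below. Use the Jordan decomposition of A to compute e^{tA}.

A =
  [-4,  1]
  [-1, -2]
e^{tA} =
  [-t*exp(-3*t) + exp(-3*t), t*exp(-3*t)]
  [-t*exp(-3*t), t*exp(-3*t) + exp(-3*t)]

Strategy: write A = P · J · P⁻¹ where J is a Jordan canonical form, so e^{tA} = P · e^{tJ} · P⁻¹, and e^{tJ} can be computed block-by-block.

A has Jordan form
J =
  [-3,  1]
  [ 0, -3]
(up to reordering of blocks).

Per-block formulas:
  For a 2×2 Jordan block J_2(-3): exp(t · J_2(-3)) = e^(-3t)·(I + t·N), where N is the 2×2 nilpotent shift.

After assembling e^{tJ} and conjugating by P, we get:

e^{tA} =
  [-t*exp(-3*t) + exp(-3*t), t*exp(-3*t)]
  [-t*exp(-3*t), t*exp(-3*t) + exp(-3*t)]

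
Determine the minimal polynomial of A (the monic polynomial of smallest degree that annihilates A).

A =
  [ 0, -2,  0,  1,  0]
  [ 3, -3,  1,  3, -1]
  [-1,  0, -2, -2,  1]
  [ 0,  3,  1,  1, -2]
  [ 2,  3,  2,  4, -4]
x^5 + 8*x^4 + 25*x^3 + 38*x^2 + 28*x + 8

The characteristic polynomial is χ_A(x) = (x + 1)^2*(x + 2)^3, so the eigenvalues are known. The minimal polynomial is
  m_A(x) = Π_λ (x − λ)^{k_λ}
where k_λ is the size of the *largest* Jordan block for λ (equivalently, the smallest k with (A − λI)^k v = 0 for every generalised eigenvector v of λ).

  λ = -2: largest Jordan block has size 3, contributing (x + 2)^3
  λ = -1: largest Jordan block has size 2, contributing (x + 1)^2

So m_A(x) = (x + 1)^2*(x + 2)^3 = x^5 + 8*x^4 + 25*x^3 + 38*x^2 + 28*x + 8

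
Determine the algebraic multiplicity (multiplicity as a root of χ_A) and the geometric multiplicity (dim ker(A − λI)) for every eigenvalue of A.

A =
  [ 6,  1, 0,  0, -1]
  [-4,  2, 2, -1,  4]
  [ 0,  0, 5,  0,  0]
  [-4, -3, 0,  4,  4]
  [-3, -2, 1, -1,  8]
λ = 5: alg = 5, geom = 2

Step 1 — factor the characteristic polynomial to read off the algebraic multiplicities:
  χ_A(x) = (x - 5)^5

Step 2 — compute geometric multiplicities via the rank-nullity identity g(λ) = n − rank(A − λI):
  rank(A − (5)·I) = 3, so dim ker(A − (5)·I) = n − 3 = 2

Summary:
  λ = 5: algebraic multiplicity = 5, geometric multiplicity = 2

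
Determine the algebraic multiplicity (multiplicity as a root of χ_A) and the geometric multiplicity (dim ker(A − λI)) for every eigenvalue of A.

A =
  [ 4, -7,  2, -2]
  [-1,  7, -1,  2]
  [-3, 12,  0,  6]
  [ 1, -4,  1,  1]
λ = 3: alg = 4, geom = 2

Step 1 — factor the characteristic polynomial to read off the algebraic multiplicities:
  χ_A(x) = (x - 3)^4

Step 2 — compute geometric multiplicities via the rank-nullity identity g(λ) = n − rank(A − λI):
  rank(A − (3)·I) = 2, so dim ker(A − (3)·I) = n − 2 = 2

Summary:
  λ = 3: algebraic multiplicity = 4, geometric multiplicity = 2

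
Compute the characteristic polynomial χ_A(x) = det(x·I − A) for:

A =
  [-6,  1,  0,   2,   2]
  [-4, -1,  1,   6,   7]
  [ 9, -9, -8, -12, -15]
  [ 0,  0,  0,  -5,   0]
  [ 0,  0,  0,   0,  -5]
x^5 + 25*x^4 + 250*x^3 + 1250*x^2 + 3125*x + 3125

Expanding det(x·I − A) (e.g. by cofactor expansion or by noting that A is similar to its Jordan form J, which has the same characteristic polynomial as A) gives
  χ_A(x) = x^5 + 25*x^4 + 250*x^3 + 1250*x^2 + 3125*x + 3125
which factors as (x + 5)^5. The eigenvalues (with algebraic multiplicities) are λ = -5 with multiplicity 5.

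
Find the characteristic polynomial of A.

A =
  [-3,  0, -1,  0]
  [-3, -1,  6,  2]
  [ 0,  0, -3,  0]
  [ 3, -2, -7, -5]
x^4 + 12*x^3 + 54*x^2 + 108*x + 81

Expanding det(x·I − A) (e.g. by cofactor expansion or by noting that A is similar to its Jordan form J, which has the same characteristic polynomial as A) gives
  χ_A(x) = x^4 + 12*x^3 + 54*x^2 + 108*x + 81
which factors as (x + 3)^4. The eigenvalues (with algebraic multiplicities) are λ = -3 with multiplicity 4.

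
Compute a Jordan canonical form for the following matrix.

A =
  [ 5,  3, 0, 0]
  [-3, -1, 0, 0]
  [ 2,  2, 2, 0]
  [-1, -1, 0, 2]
J_2(2) ⊕ J_1(2) ⊕ J_1(2)

The characteristic polynomial is
  det(x·I − A) = x^4 - 8*x^3 + 24*x^2 - 32*x + 16 = (x - 2)^4

Eigenvalues and multiplicities (the geometric multiplicity of λ is n − rank(A − λI), which equals the number of Jordan blocks for λ):
  λ = 2: algebraic multiplicity = 4, geometric multiplicity = 3

Determining the block sizes for each eigenvalue:
  λ = 2: 3 blocks summing to 4 forces exactly one block of size 2 and the rest size 1 → block sizes [2, 1, 1]

Assembling the blocks gives a Jordan form
J =
  [2, 1, 0, 0]
  [0, 2, 0, 0]
  [0, 0, 2, 0]
  [0, 0, 0, 2]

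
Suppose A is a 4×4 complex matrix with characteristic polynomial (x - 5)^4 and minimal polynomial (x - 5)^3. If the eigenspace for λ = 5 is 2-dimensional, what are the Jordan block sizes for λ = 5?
Block sizes for λ = 5: [3, 1]

Step 1 — from the characteristic polynomial, algebraic multiplicity of λ = 5 is 4. From dim ker(A − (5)·I) = 2, there are exactly 2 Jordan blocks for λ = 5.
Step 2 — from the minimal polynomial, the factor (x − 5)^3 tells us the largest block for λ = 5 has size 3.
Step 3 — with total size 4, 2 blocks, and largest block 3, the block sizes (in nonincreasing order) are [3, 1].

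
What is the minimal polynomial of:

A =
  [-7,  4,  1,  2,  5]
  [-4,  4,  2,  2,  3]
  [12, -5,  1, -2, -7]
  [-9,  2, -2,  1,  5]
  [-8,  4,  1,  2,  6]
x^3 - 3*x^2 + 3*x - 1

The characteristic polynomial is χ_A(x) = (x - 1)^5, so the eigenvalues are known. The minimal polynomial is
  m_A(x) = Π_λ (x − λ)^{k_λ}
where k_λ is the size of the *largest* Jordan block for λ (equivalently, the smallest k with (A − λI)^k v = 0 for every generalised eigenvector v of λ).

  λ = 1: largest Jordan block has size 3, contributing (x − 1)^3

So m_A(x) = (x - 1)^3 = x^3 - 3*x^2 + 3*x - 1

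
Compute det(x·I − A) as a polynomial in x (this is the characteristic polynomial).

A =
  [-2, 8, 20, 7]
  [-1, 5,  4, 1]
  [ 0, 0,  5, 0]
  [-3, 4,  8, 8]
x^4 - 16*x^3 + 94*x^2 - 240*x + 225

Expanding det(x·I − A) (e.g. by cofactor expansion or by noting that A is similar to its Jordan form J, which has the same characteristic polynomial as A) gives
  χ_A(x) = x^4 - 16*x^3 + 94*x^2 - 240*x + 225
which factors as (x - 5)^2*(x - 3)^2. The eigenvalues (with algebraic multiplicities) are λ = 3 with multiplicity 2, λ = 5 with multiplicity 2.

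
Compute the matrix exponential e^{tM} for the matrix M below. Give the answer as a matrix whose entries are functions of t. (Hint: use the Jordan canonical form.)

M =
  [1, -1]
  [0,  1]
e^{tM} =
  [exp(t), -t*exp(t)]
  [0, exp(t)]

Strategy: write M = P · J · P⁻¹ where J is a Jordan canonical form, so e^{tM} = P · e^{tJ} · P⁻¹, and e^{tJ} can be computed block-by-block.

M has Jordan form
J =
  [1, 1]
  [0, 1]
(up to reordering of blocks).

Per-block formulas:
  For a 2×2 Jordan block J_2(1): exp(t · J_2(1)) = e^(1t)·(I + t·N), where N is the 2×2 nilpotent shift.

After assembling e^{tJ} and conjugating by P, we get:

e^{tM} =
  [exp(t), -t*exp(t)]
  [0, exp(t)]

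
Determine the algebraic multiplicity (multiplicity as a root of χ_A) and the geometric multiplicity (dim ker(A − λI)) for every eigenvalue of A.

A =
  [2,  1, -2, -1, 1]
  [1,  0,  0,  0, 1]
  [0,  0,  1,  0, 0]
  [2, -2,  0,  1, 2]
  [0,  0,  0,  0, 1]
λ = 1: alg = 5, geom = 3

Step 1 — factor the characteristic polynomial to read off the algebraic multiplicities:
  χ_A(x) = (x - 1)^5

Step 2 — compute geometric multiplicities via the rank-nullity identity g(λ) = n − rank(A − λI):
  rank(A − (1)·I) = 2, so dim ker(A − (1)·I) = n − 2 = 3

Summary:
  λ = 1: algebraic multiplicity = 5, geometric multiplicity = 3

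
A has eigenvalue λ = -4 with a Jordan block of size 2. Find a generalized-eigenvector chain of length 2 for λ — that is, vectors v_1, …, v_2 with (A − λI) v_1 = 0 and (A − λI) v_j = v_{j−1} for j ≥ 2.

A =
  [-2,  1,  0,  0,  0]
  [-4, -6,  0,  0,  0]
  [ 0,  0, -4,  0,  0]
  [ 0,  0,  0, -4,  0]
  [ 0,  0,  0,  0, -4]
A Jordan chain for λ = -4 of length 2:
v_1 = (2, -4, 0, 0, 0)ᵀ
v_2 = (1, 0, 0, 0, 0)ᵀ

Let N = A − (-4)·I. We want v_2 with N^2 v_2 = 0 but N^1 v_2 ≠ 0; then v_{j-1} := N · v_j for j = 2, …, 2.

Pick v_2 = (1, 0, 0, 0, 0)ᵀ.
Then v_1 = N · v_2 = (2, -4, 0, 0, 0)ᵀ.

Sanity check: (A − (-4)·I) v_1 = (0, 0, 0, 0, 0)ᵀ = 0. ✓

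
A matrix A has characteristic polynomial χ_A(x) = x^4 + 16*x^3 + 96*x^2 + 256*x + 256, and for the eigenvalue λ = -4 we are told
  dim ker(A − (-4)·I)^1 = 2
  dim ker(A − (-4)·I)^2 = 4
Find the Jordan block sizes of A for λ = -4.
Block sizes for λ = -4: [2, 2]

From the dimensions of kernels of powers, the number of Jordan blocks of size at least j is d_j − d_{j−1} where d_j = dim ker(N^j) (with d_0 = 0). Computing the differences gives [2, 2].
The number of blocks of size exactly k is (#blocks of size ≥ k) − (#blocks of size ≥ k + 1), so the partition is: 2 block(s) of size 2.
In nonincreasing order the block sizes are [2, 2].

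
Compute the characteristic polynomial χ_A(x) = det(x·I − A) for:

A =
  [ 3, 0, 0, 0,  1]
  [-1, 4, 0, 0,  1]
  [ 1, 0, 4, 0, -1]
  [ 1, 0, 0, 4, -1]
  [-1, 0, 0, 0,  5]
x^5 - 20*x^4 + 160*x^3 - 640*x^2 + 1280*x - 1024

Expanding det(x·I − A) (e.g. by cofactor expansion or by noting that A is similar to its Jordan form J, which has the same characteristic polynomial as A) gives
  χ_A(x) = x^5 - 20*x^4 + 160*x^3 - 640*x^2 + 1280*x - 1024
which factors as (x - 4)^5. The eigenvalues (with algebraic multiplicities) are λ = 4 with multiplicity 5.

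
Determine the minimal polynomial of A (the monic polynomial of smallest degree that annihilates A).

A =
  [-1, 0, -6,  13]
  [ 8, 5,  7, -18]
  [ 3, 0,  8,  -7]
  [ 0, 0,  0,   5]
x^4 - 17*x^3 + 105*x^2 - 275*x + 250

The characteristic polynomial is χ_A(x) = (x - 5)^3*(x - 2), so the eigenvalues are known. The minimal polynomial is
  m_A(x) = Π_λ (x − λ)^{k_λ}
where k_λ is the size of the *largest* Jordan block for λ (equivalently, the smallest k with (A − λI)^k v = 0 for every generalised eigenvector v of λ).

  λ = 2: largest Jordan block has size 1, contributing (x − 2)
  λ = 5: largest Jordan block has size 3, contributing (x − 5)^3

So m_A(x) = (x - 5)^3*(x - 2) = x^4 - 17*x^3 + 105*x^2 - 275*x + 250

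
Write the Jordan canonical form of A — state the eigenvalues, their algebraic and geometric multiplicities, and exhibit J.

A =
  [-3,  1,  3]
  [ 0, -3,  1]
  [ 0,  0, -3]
J_3(-3)

The characteristic polynomial is
  det(x·I − A) = x^3 + 9*x^2 + 27*x + 27 = (x + 3)^3

Eigenvalues and multiplicities (the geometric multiplicity of λ is n − rank(A − λI), which equals the number of Jordan blocks for λ):
  λ = -3: algebraic multiplicity = 3, geometric multiplicity = 1

Determining the block sizes for each eigenvalue:
  λ = -3: one block (gm = 1), so the single block has size am = 3 → block sizes [3]

Assembling the blocks gives a Jordan form
J =
  [-3,  1,  0]
  [ 0, -3,  1]
  [ 0,  0, -3]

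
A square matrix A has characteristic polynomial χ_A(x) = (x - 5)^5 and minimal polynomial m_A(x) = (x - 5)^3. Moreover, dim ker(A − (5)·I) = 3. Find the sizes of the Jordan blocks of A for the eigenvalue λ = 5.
Block sizes for λ = 5: [3, 1, 1]

Step 1 — from the characteristic polynomial, algebraic multiplicity of λ = 5 is 5. From dim ker(A − (5)·I) = 3, there are exactly 3 Jordan blocks for λ = 5.
Step 2 — from the minimal polynomial, the factor (x − 5)^3 tells us the largest block for λ = 5 has size 3.
Step 3 — with total size 5, 3 blocks, and largest block 3, the block sizes (in nonincreasing order) are [3, 1, 1].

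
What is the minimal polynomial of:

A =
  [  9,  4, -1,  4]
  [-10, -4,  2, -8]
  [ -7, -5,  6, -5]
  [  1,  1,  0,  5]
x^3 - 12*x^2 + 48*x - 64

The characteristic polynomial is χ_A(x) = (x - 4)^4, so the eigenvalues are known. The minimal polynomial is
  m_A(x) = Π_λ (x − λ)^{k_λ}
where k_λ is the size of the *largest* Jordan block for λ (equivalently, the smallest k with (A − λI)^k v = 0 for every generalised eigenvector v of λ).

  λ = 4: largest Jordan block has size 3, contributing (x − 4)^3

So m_A(x) = (x - 4)^3 = x^3 - 12*x^2 + 48*x - 64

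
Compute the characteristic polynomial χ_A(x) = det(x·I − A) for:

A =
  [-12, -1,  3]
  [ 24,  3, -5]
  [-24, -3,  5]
x^3 + 4*x^2

Expanding det(x·I − A) (e.g. by cofactor expansion or by noting that A is similar to its Jordan form J, which has the same characteristic polynomial as A) gives
  χ_A(x) = x^3 + 4*x^2
which factors as x^2*(x + 4). The eigenvalues (with algebraic multiplicities) are λ = -4 with multiplicity 1, λ = 0 with multiplicity 2.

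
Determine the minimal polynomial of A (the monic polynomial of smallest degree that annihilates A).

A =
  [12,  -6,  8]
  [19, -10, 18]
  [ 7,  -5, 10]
x^3 - 12*x^2 + 48*x - 64

The characteristic polynomial is χ_A(x) = (x - 4)^3, so the eigenvalues are known. The minimal polynomial is
  m_A(x) = Π_λ (x − λ)^{k_λ}
where k_λ is the size of the *largest* Jordan block for λ (equivalently, the smallest k with (A − λI)^k v = 0 for every generalised eigenvector v of λ).

  λ = 4: largest Jordan block has size 3, contributing (x − 4)^3

So m_A(x) = (x - 4)^3 = x^3 - 12*x^2 + 48*x - 64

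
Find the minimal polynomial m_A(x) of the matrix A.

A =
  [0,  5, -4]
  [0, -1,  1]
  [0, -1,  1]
x^3

The characteristic polynomial is χ_A(x) = x^3, so the eigenvalues are known. The minimal polynomial is
  m_A(x) = Π_λ (x − λ)^{k_λ}
where k_λ is the size of the *largest* Jordan block for λ (equivalently, the smallest k with (A − λI)^k v = 0 for every generalised eigenvector v of λ).

  λ = 0: largest Jordan block has size 3, contributing (x − 0)^3

So m_A(x) = x^3 = x^3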